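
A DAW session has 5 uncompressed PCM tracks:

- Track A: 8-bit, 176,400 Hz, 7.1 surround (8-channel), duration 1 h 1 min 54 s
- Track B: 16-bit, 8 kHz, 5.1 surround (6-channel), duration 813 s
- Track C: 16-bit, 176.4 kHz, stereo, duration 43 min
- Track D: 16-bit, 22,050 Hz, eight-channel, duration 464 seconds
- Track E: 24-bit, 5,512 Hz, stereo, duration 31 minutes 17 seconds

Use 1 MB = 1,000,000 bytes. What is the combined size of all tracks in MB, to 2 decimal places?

Track A: 1 h 1 min 54 s = 3,714 s; 176,400 × 3,714 × 1 × 8 = 5,241,196,800 bytes.
Track B: 8,000 × 813 × 2 × 6 = 78,048,000 bytes.
Track C: 43 min = 2,580 s; 176,400 × 2,580 × 2 × 2 = 1,820,448,000 bytes.
Track D: 22,050 × 464 × 2 × 8 = 163,699,200 bytes.
Track E: 31 minutes 17 seconds = 1,877 s; 5,512 × 1,877 × 3 × 2 = 62,076,144 bytes.
Total = 7,365,468,144 bytes = 7365.47 MB.

7365.47 MB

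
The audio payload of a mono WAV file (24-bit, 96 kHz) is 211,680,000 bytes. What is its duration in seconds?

Byte rate = 96,000 × 3 × 1 = 288,000 bytes/s.
Duration = 211,680,000 / 288,000 = 735 s.

735 seconds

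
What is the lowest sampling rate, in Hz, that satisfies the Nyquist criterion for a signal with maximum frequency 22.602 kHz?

Minimum sample rate = 2 × 22,602 Hz = 45,204 Hz.

45,204 Hz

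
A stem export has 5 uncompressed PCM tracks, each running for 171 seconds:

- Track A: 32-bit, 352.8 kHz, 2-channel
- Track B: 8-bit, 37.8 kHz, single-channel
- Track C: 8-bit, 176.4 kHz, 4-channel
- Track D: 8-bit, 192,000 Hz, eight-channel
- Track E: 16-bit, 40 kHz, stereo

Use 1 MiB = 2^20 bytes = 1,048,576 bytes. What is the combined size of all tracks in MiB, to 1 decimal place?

Track A: 352,800 × 171 × 4 × 2 = 482,630,400 bytes.
Track B: 37,800 × 171 × 1 × 1 = 6,463,800 bytes.
Track C: 176,400 × 171 × 1 × 4 = 120,657,600 bytes.
Track D: 192,000 × 171 × 1 × 8 = 262,656,000 bytes.
Track E: 40,000 × 171 × 2 × 2 = 27,360,000 bytes.
Total = 899,767,800 bytes = 858.1 MiB.

858.1 MiB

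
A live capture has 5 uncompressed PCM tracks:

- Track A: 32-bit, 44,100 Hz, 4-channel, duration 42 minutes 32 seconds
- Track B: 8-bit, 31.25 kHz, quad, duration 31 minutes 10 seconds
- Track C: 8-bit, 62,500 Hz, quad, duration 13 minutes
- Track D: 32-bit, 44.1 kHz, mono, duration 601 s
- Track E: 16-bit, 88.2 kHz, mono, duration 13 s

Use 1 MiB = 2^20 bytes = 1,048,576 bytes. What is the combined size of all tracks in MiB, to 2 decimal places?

Track A: 42 minutes 32 seconds = 2,552 s; 44,100 × 2,552 × 4 × 4 = 1,800,691,200 bytes.
Track B: 31 minutes 10 seconds = 1,870 s; 31,250 × 1,870 × 1 × 4 = 233,750,000 bytes.
Track C: 13 minutes = 780 s; 62,500 × 780 × 1 × 4 = 195,000,000 bytes.
Track D: 44,100 × 601 × 4 × 1 = 106,016,400 bytes.
Track E: 88,200 × 13 × 2 × 1 = 2,293,200 bytes.
Total = 2,337,750,800 bytes = 2229.45 MiB.

2229.45 MiB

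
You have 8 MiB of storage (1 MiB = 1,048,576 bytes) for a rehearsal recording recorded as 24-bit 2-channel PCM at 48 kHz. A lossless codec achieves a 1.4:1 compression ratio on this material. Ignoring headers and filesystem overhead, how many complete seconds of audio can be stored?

40 seconds

Uncompressed byte rate = 48,000 × 3 × 2 = 288,000 bytes/s.
After 1.4:1 compression, effective rate ≈ 205714.29 bytes/s.
Capacity = 8 × 1,048,576 = 8,388,608 bytes.
8,388,608 / effective rate ≈ 40.78 s → 40 seconds.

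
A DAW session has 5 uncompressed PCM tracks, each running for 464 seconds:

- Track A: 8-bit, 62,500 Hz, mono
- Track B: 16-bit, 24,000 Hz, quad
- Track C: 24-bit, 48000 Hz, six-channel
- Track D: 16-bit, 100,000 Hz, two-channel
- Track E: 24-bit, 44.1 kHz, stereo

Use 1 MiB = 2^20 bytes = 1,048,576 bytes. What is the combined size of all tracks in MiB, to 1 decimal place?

Track A: 62,500 × 464 × 1 × 1 = 29,000,000 bytes.
Track B: 24,000 × 464 × 2 × 4 = 89,088,000 bytes.
Track C: 48,000 × 464 × 3 × 6 = 400,896,000 bytes.
Track D: 100,000 × 464 × 2 × 2 = 185,600,000 bytes.
Track E: 44,100 × 464 × 3 × 2 = 122,774,400 bytes.
Total = 827,358,400 bytes = 789.0 MiB.

789.0 MiB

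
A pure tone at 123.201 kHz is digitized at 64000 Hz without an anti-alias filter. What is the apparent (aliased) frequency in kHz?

4.799 kHz

Nyquist = 64,000/2 = 32,000 Hz; 123,201 Hz exceeds it.
Alias = |123,201 − 2×64,000| = |123,201 − 128,000| = 4,799 Hz = 4.799 kHz.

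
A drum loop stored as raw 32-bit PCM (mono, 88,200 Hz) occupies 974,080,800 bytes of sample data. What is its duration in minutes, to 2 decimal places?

46.02 minutes

Byte rate = 88,200 × 4 × 1 = 352,800 bytes/s.
Duration = 974,080,800 / 352,800 = 2,761 s.
2,761 s / 60 = 46.02 minutes.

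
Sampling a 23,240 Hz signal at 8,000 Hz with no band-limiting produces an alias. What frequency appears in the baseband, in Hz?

Nyquist = 8,000/2 = 4,000 Hz; 23,240 Hz exceeds it.
Alias = |23,240 − 3×8,000| = |23,240 − 24,000| = 760 Hz.

760 Hz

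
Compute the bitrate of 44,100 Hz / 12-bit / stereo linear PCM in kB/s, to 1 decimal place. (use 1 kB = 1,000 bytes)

132.3 kB/s

Bit rate = 44,100 × 12 × 2 = 1,058,400 bits/s.
1,058,400 / 8 = 132,300 B/s = 132.3 kB/s.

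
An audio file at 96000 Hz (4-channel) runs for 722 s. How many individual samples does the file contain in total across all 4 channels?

277,248,000 samples

96,000 × 722 s × 4 ch = 277,248,000 samples.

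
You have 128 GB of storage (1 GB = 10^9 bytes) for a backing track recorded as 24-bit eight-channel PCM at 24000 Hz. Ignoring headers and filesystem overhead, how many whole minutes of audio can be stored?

3,703 minutes

Uncompressed byte rate = 24,000 × 3 × 8 = 576,000 bytes/s.
Capacity = 128 × 1,000,000,000 = 128,000,000,000 bytes.
128,000,000,000 / 576,000 ≈ 222222.22 s → 3,703 minutes.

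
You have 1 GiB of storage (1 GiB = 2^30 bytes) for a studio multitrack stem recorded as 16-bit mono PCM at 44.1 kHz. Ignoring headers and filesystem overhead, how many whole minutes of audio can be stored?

202 minutes

Uncompressed byte rate = 44,100 × 2 × 1 = 88,200 bytes/s.
Capacity = 1 × 1,073,741,824 = 1,073,741,824 bytes.
1,073,741,824 / 88,200 ≈ 12173.94 s → 202 minutes.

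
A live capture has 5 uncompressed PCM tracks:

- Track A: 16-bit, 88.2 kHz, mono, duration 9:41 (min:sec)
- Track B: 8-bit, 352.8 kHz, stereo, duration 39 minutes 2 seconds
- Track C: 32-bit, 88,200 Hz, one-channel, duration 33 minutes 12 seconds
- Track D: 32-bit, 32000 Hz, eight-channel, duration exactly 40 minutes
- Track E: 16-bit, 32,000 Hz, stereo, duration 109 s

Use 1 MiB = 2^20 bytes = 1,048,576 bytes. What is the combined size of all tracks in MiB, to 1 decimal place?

4701.0 MiB

Track A: 9:41 (min:sec) = 581 s; 88,200 × 581 × 2 × 1 = 102,488,400 bytes.
Track B: 39 minutes 2 seconds = 2,342 s; 352,800 × 2,342 × 1 × 2 = 1,652,515,200 bytes.
Track C: 33 minutes 12 seconds = 1,992 s; 88,200 × 1,992 × 4 × 1 = 702,777,600 bytes.
Track D: exactly 40 minutes = 2,400 s; 32,000 × 2,400 × 4 × 8 = 2,457,600,000 bytes.
Track E: 32,000 × 109 × 2 × 2 = 13,952,000 bytes.
Total = 4,929,333,200 bytes = 4701.0 MiB.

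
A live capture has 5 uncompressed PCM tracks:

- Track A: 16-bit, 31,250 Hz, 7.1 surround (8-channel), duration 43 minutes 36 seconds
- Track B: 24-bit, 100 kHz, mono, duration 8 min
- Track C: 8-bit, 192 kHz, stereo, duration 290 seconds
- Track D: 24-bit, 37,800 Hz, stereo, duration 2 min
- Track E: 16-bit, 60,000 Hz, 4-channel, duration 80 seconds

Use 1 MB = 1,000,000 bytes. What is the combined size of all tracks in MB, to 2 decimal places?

1628.98 MB

Track A: 43 minutes 36 seconds = 2,616 s; 31,250 × 2,616 × 2 × 8 = 1,308,000,000 bytes.
Track B: 8 min = 480 s; 100,000 × 480 × 3 × 1 = 144,000,000 bytes.
Track C: 192,000 × 290 × 1 × 2 = 111,360,000 bytes.
Track D: 2 min = 120 s; 37,800 × 120 × 3 × 2 = 27,216,000 bytes.
Track E: 60,000 × 80 × 2 × 4 = 38,400,000 bytes.
Total = 1,628,976,000 bytes = 1628.98 MB.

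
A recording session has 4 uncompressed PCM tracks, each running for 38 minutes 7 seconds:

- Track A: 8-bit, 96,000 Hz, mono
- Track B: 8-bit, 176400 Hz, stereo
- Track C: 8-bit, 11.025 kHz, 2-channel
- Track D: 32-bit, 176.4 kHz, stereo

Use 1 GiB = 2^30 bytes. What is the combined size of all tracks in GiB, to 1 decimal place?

4.0 GiB

38 minutes 7 seconds = 2,287 s.
Track A: 96,000 × 2,287 × 1 × 1 = 219,552,000 bytes.
Track B: 176,400 × 2,287 × 1 × 2 = 806,853,600 bytes.
Track C: 11,025 × 2,287 × 1 × 2 = 50,428,350 bytes.
Track D: 176,400 × 2,287 × 4 × 2 = 3,227,414,400 bytes.
Total = 4,304,248,350 bytes = 4.0 GiB.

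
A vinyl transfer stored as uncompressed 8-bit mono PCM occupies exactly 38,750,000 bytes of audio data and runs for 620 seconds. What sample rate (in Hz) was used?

Bytes = sample_rate × seconds × bytes_per_sample × channels.
sample_rate = 38,750,000 / (620 × 1 × 1) = 38,750,000 / 620 = 62,500 Hz.

62,500 Hz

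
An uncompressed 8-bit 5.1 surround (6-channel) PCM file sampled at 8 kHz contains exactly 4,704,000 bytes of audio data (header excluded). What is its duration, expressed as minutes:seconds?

Byte rate = 8,000 × 1 × 6 = 48,000 bytes/s.
Duration = 4,704,000 / 48,000 = 98 s.
98 s = 1:38.

1:38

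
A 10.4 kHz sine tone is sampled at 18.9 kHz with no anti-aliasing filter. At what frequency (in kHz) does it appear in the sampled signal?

8.5 kHz

Nyquist = 18,900/2 = 9,450 Hz; 10,400 Hz exceeds it.
Alias = |10,400 − 1×18,900| = |10,400 − 18,900| = 8,500 Hz = 8.5 kHz.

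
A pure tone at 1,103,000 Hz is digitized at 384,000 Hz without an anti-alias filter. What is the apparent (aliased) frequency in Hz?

Nyquist = 384,000/2 = 192,000 Hz; 1,103,000 Hz exceeds it.
Alias = |1,103,000 − 3×384,000| = |1,103,000 − 1,152,000| = 49,000 Hz.

49,000 Hz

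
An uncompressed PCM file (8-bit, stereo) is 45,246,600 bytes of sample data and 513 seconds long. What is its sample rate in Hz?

Bytes = sample_rate × seconds × bytes_per_sample × channels.
sample_rate = 45,246,600 / (513 × 1 × 2) = 45,246,600 / 1,026 = 44,100 Hz.

44,100 Hz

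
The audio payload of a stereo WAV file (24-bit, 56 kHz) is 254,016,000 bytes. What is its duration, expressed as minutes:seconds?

Byte rate = 56,000 × 3 × 2 = 336,000 bytes/s.
Duration = 254,016,000 / 336,000 = 756 s.
756 s = 12:36.

12:36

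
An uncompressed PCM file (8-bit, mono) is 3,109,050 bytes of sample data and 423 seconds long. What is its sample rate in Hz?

Bytes = sample_rate × seconds × bytes_per_sample × channels.
sample_rate = 3,109,050 / (423 × 1 × 1) = 3,109,050 / 423 = 7,350 Hz.

7,350 Hz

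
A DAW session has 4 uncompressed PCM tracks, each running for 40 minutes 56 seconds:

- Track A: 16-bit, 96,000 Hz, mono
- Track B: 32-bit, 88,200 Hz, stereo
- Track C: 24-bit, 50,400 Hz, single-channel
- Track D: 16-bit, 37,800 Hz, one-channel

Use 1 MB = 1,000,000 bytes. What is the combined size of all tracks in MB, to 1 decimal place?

40 minutes 56 seconds = 2,456 s.
Track A: 96,000 × 2,456 × 2 × 1 = 471,552,000 bytes.
Track B: 88,200 × 2,456 × 4 × 2 = 1,732,953,600 bytes.
Track C: 50,400 × 2,456 × 3 × 1 = 371,347,200 bytes.
Track D: 37,800 × 2,456 × 2 × 1 = 185,673,600 bytes.
Total = 2,761,526,400 bytes = 2761.5 MB.

2761.5 MB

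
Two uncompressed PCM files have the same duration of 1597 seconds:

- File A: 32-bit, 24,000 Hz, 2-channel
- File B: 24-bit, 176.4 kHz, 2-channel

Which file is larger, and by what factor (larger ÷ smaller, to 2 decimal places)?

File A: 24,000 × 4 × 2 = 192,000 bytes/s.
File B: 176,400 × 3 × 2 = 1,058,400 bytes/s.
File B is larger; ratio = 1,690,264,800 / 306,624,000 = 5.51.

File B, by a factor of 5.51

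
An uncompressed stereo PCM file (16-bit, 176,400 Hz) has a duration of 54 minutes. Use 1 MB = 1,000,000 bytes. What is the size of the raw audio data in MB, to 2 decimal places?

Duration = 54 minutes = 3,240 s.
Bytes = 176,400 samples/s × 3,240 s × 2 bytes/sample × 2 ch = 2,286,144,000 bytes.
2,286,144,000 / 1,000,000 = 2286.14 MB.

2286.14 MB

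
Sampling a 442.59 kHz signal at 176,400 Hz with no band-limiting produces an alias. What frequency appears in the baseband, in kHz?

86.61 kHz

Nyquist = 176,400/2 = 88,200 Hz; 442,590 Hz exceeds it.
Alias = |442,590 − 3×176,400| = |442,590 − 529,200| = 86,610 Hz = 86.61 kHz.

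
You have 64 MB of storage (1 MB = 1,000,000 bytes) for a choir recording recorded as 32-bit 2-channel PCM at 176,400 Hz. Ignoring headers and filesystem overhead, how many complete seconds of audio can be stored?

45 seconds

Uncompressed byte rate = 176,400 × 4 × 2 = 1,411,200 bytes/s.
Capacity = 64 × 1,000,000 = 64,000,000 bytes.
64,000,000 / 1,411,200 ≈ 45.35 s → 45 seconds.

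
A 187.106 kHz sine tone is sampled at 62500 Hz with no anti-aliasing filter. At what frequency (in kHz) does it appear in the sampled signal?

Nyquist = 62,500/2 = 31,250 Hz; 187,106 Hz exceeds it.
Alias = |187,106 − 3×62,500| = |187,106 − 187,500| = 394 Hz = 0.394 kHz.

0.394 kHz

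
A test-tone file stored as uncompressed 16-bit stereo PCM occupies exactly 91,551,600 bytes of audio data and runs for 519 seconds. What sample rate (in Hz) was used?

Bytes = sample_rate × seconds × bytes_per_sample × channels.
sample_rate = 91,551,600 / (519 × 2 × 2) = 91,551,600 / 2,076 = 44,100 Hz.

44,100 Hz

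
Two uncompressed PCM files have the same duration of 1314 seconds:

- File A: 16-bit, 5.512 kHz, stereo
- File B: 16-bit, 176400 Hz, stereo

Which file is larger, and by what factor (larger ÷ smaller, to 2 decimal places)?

File B, by a factor of 32.00

File A: 5,512 × 2 × 2 = 22,048 bytes/s.
File B: 176,400 × 2 × 2 = 705,600 bytes/s.
File B is larger; ratio = 927,158,400 / 28,971,072 = 32.00.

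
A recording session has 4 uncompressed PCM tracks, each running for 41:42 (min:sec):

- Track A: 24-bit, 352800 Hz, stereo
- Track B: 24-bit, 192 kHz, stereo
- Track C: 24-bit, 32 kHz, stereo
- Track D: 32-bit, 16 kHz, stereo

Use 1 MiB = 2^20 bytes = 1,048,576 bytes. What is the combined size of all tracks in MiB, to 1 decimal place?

8563.2 MiB

41:42 (min:sec) = 2,502 s.
Track A: 352,800 × 2,502 × 3 × 2 = 5,296,233,600 bytes.
Track B: 192,000 × 2,502 × 3 × 2 = 2,882,304,000 bytes.
Track C: 32,000 × 2,502 × 3 × 2 = 480,384,000 bytes.
Track D: 16,000 × 2,502 × 4 × 2 = 320,256,000 bytes.
Total = 8,979,177,600 bytes = 8563.2 MiB.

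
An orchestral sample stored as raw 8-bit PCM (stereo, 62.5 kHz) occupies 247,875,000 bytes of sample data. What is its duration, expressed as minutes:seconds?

33:03

Byte rate = 62,500 × 1 × 2 = 125,000 bytes/s.
Duration = 247,875,000 / 125,000 = 1,983 s.
1,983 s = 33:03.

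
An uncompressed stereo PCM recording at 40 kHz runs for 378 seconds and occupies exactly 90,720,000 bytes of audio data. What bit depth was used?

Bytes per sample = 90,720,000 / (40,000 × 378 × 2) = 90,720,000 / 30,240,000 = 3.
Bit depth = 3 × 8 = 24 bits.

24 bits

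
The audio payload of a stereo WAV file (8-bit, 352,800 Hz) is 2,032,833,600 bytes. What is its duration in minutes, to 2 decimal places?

Byte rate = 352,800 × 1 × 2 = 705,600 bytes/s.
Duration = 2,032,833,600 / 705,600 = 2,881 s.
2,881 s / 60 = 48.02 minutes.

48.02 minutes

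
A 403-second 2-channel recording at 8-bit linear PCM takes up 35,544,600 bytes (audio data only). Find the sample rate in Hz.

44,100 Hz

Bytes = sample_rate × seconds × bytes_per_sample × channels.
sample_rate = 35,544,600 / (403 × 1 × 2) = 35,544,600 / 806 = 44,100 Hz.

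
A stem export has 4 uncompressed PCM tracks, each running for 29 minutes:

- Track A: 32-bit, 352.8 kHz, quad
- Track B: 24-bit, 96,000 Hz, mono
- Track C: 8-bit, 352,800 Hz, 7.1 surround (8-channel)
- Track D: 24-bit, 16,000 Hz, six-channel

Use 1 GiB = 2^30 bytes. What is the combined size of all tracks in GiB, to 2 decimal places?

14.65 GiB

29 minutes = 1,740 s.
Track A: 352,800 × 1,740 × 4 × 4 = 9,821,952,000 bytes.
Track B: 96,000 × 1,740 × 3 × 1 = 501,120,000 bytes.
Track C: 352,800 × 1,740 × 1 × 8 = 4,910,976,000 bytes.
Track D: 16,000 × 1,740 × 3 × 6 = 501,120,000 bytes.
Total = 15,735,168,000 bytes = 14.65 GiB.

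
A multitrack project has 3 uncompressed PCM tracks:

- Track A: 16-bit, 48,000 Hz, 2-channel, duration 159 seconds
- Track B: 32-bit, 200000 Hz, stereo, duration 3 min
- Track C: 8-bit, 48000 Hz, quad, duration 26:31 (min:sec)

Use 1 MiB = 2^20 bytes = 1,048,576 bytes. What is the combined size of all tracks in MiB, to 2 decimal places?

595.09 MiB

Track A: 48,000 × 159 × 2 × 2 = 30,528,000 bytes.
Track B: 3 min = 180 s; 200,000 × 180 × 4 × 2 = 288,000,000 bytes.
Track C: 26:31 (min:sec) = 1,591 s; 48,000 × 1,591 × 1 × 4 = 305,472,000 bytes.
Total = 624,000,000 bytes = 595.09 MiB.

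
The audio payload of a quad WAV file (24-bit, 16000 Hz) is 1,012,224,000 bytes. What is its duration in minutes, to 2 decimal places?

87.87 minutes

Byte rate = 16,000 × 3 × 4 = 192,000 bytes/s.
Duration = 1,012,224,000 / 192,000 = 5,272 s.
5,272 s / 60 = 87.87 minutes.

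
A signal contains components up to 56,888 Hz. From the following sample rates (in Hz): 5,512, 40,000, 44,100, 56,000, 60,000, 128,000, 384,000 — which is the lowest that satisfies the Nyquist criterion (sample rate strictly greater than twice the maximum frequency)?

Need sample rate > 2 × 56,888 = 113,776 Hz.
Lowest listed rate above 113,776 Hz is 128,000 Hz.

128,000 Hz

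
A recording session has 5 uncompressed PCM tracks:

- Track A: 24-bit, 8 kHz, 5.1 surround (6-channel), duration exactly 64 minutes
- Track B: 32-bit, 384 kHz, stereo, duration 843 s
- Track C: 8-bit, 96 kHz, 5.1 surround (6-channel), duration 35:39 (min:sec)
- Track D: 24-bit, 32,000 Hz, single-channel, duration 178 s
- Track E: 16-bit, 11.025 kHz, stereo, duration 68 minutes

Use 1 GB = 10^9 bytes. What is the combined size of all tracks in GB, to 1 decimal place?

Track A: exactly 64 minutes = 3,840 s; 8,000 × 3,840 × 3 × 6 = 552,960,000 bytes.
Track B: 384,000 × 843 × 4 × 2 = 2,589,696,000 bytes.
Track C: 35:39 (min:sec) = 2,139 s; 96,000 × 2,139 × 1 × 6 = 1,232,064,000 bytes.
Track D: 32,000 × 178 × 3 × 1 = 17,088,000 bytes.
Track E: 68 minutes = 4,080 s; 11,025 × 4,080 × 2 × 2 = 179,928,000 bytes.
Total = 4,571,736,000 bytes = 4.6 GB.

4.6 GB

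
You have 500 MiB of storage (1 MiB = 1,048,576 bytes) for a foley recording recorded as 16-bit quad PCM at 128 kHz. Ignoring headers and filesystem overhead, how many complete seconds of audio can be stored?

512 seconds

Uncompressed byte rate = 128,000 × 2 × 4 = 1,024,000 bytes/s.
Capacity = 500 × 1,048,576 = 524,288,000 bytes.
524,288,000 / 1,024,000 ≈ 512 s → 512 seconds.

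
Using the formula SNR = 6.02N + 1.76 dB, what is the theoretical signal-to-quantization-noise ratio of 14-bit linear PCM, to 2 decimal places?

6.02 × 14 + 1.76 = 86.04 dB.

86.04 dB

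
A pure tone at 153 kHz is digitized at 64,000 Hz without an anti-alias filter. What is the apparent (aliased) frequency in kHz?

Nyquist = 64,000/2 = 32,000 Hz; 153,000 Hz exceeds it.
Alias = |153,000 − 2×64,000| = |153,000 − 128,000| = 25,000 Hz = 25 kHz.

25 kHz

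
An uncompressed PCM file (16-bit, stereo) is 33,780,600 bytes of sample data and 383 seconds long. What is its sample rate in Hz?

Bytes = sample_rate × seconds × bytes_per_sample × channels.
sample_rate = 33,780,600 / (383 × 2 × 2) = 33,780,600 / 1,532 = 22,050 Hz.

22,050 Hz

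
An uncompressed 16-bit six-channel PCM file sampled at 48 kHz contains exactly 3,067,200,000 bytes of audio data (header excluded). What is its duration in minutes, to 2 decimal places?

88.75 minutes

Byte rate = 48,000 × 2 × 6 = 576,000 bytes/s.
Duration = 3,067,200,000 / 576,000 = 5,325 s.
5,325 s / 60 = 88.75 minutes.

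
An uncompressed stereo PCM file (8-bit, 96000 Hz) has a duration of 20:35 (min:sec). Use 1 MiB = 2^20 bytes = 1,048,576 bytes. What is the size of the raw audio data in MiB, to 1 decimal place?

Duration = 20:35 (min:sec) = 1,235 s.
Bytes = 96,000 samples/s × 1,235 s × 1 bytes/sample × 2 ch = 237,120,000 bytes.
237,120,000 / 1,048,576 = 226.1 MiB.

226.1 MiB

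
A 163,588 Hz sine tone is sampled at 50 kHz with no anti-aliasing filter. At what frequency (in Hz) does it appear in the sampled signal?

13,588 Hz

Nyquist = 50,000/2 = 25,000 Hz; 163,588 Hz exceeds it.
Alias = |163,588 − 3×50,000| = |163,588 − 150,000| = 13,588 Hz.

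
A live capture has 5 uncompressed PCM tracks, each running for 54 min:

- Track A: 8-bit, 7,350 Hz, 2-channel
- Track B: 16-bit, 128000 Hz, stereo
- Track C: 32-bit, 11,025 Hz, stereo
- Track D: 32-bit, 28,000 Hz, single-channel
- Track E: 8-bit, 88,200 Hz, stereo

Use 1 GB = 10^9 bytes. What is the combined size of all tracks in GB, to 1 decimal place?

54 min = 3,240 s.
Track A: 7,350 × 3,240 × 1 × 2 = 47,628,000 bytes.
Track B: 128,000 × 3,240 × 2 × 2 = 1,658,880,000 bytes.
Track C: 11,025 × 3,240 × 4 × 2 = 285,768,000 bytes.
Track D: 28,000 × 3,240 × 4 × 1 = 362,880,000 bytes.
Track E: 88,200 × 3,240 × 1 × 2 = 571,536,000 bytes.
Total = 2,926,692,000 bytes = 2.9 GB.

2.9 GB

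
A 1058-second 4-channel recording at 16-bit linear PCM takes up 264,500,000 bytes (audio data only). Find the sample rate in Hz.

31,250 Hz

Bytes = sample_rate × seconds × bytes_per_sample × channels.
sample_rate = 264,500,000 / (1,058 × 2 × 4) = 264,500,000 / 8,464 = 31,250 Hz.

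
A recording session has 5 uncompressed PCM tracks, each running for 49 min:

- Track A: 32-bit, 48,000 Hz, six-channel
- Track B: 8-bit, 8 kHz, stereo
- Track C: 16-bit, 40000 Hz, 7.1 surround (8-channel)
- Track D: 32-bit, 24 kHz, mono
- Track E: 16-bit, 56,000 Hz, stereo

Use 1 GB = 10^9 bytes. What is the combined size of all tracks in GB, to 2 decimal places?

49 min = 2,940 s.
Track A: 48,000 × 2,940 × 4 × 6 = 3,386,880,000 bytes.
Track B: 8,000 × 2,940 × 1 × 2 = 47,040,000 bytes.
Track C: 40,000 × 2,940 × 2 × 8 = 1,881,600,000 bytes.
Track D: 24,000 × 2,940 × 4 × 1 = 282,240,000 bytes.
Track E: 56,000 × 2,940 × 2 × 2 = 658,560,000 bytes.
Total = 6,256,320,000 bytes = 6.26 GB.

6.26 GB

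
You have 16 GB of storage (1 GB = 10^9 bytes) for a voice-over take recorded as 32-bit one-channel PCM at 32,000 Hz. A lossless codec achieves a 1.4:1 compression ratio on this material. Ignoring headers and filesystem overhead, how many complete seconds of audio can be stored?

175,000 seconds

Uncompressed byte rate = 32,000 × 4 × 1 = 128,000 bytes/s.
After 1.4:1 compression, effective rate ≈ 91428.57 bytes/s.
Capacity = 16 × 1,000,000,000 = 16,000,000,000 bytes.
16,000,000,000 / effective rate ≈ 175000 s → 175,000 seconds.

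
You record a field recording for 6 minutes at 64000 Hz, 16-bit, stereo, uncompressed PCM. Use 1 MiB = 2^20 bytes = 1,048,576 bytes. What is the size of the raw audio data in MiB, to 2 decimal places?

87.89 MiB

Duration = 6 minutes = 360 s.
Bytes = 64,000 samples/s × 360 s × 2 bytes/sample × 2 ch = 92,160,000 bytes.
92,160,000 / 1,048,576 = 87.89 MiB.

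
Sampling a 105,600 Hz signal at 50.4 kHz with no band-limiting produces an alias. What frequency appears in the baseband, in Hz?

4,800 Hz

Nyquist = 50,400/2 = 25,200 Hz; 105,600 Hz exceeds it.
Alias = |105,600 − 2×50,400| = |105,600 − 100,800| = 4,800 Hz.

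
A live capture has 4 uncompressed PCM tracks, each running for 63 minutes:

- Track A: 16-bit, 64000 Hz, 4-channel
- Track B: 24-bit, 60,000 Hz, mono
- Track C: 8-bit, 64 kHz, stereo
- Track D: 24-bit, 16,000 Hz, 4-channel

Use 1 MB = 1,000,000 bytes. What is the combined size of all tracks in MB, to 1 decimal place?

63 minutes = 3,780 s.
Track A: 64,000 × 3,780 × 2 × 4 = 1,935,360,000 bytes.
Track B: 60,000 × 3,780 × 3 × 1 = 680,400,000 bytes.
Track C: 64,000 × 3,780 × 1 × 2 = 483,840,000 bytes.
Track D: 16,000 × 3,780 × 3 × 4 = 725,760,000 bytes.
Total = 3,825,360,000 bytes = 3825.4 MB.

3825.4 MB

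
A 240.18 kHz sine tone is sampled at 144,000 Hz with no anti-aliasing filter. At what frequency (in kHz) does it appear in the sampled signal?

47.82 kHz

Nyquist = 144,000/2 = 72,000 Hz; 240,180 Hz exceeds it.
Alias = |240,180 − 2×144,000| = |240,180 − 288,000| = 47,820 Hz = 47.82 kHz.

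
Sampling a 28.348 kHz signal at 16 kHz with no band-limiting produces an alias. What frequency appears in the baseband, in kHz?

Nyquist = 16,000/2 = 8,000 Hz; 28,348 Hz exceeds it.
Alias = |28,348 − 2×16,000| = |28,348 − 32,000| = 3,652 Hz = 3.652 kHz.

3.652 kHz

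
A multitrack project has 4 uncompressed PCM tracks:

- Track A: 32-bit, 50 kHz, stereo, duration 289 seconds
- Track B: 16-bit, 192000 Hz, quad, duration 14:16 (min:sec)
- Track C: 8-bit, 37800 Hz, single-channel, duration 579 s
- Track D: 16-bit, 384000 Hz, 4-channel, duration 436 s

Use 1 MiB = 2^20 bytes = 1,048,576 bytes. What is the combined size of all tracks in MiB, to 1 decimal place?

2662.4 MiB

Track A: 50,000 × 289 × 4 × 2 = 115,600,000 bytes.
Track B: 14:16 (min:sec) = 856 s; 192,000 × 856 × 2 × 4 = 1,314,816,000 bytes.
Track C: 37,800 × 579 × 1 × 1 = 21,886,200 bytes.
Track D: 384,000 × 436 × 2 × 4 = 1,339,392,000 bytes.
Total = 2,791,694,200 bytes = 2662.4 MiB.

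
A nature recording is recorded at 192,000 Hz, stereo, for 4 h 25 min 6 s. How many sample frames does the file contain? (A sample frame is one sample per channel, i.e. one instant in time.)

4 h 25 min 6 s = 15,906 s.
192,000 samples/s × 15,906 s = 3,053,952,000 frames.

3,053,952,000 sample frames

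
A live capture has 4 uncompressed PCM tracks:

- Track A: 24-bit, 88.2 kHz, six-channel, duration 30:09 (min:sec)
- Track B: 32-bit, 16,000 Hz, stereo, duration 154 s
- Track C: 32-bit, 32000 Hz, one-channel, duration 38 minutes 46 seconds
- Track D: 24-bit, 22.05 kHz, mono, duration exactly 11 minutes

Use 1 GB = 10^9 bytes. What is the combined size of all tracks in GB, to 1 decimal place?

Track A: 30:09 (min:sec) = 1,809 s; 88,200 × 1,809 × 3 × 6 = 2,871,968,400 bytes.
Track B: 16,000 × 154 × 4 × 2 = 19,712,000 bytes.
Track C: 38 minutes 46 seconds = 2,326 s; 32,000 × 2,326 × 4 × 1 = 297,728,000 bytes.
Track D: exactly 11 minutes = 660 s; 22,050 × 660 × 3 × 1 = 43,659,000 bytes.
Total = 3,233,067,400 bytes = 3.2 GB.

3.2 GB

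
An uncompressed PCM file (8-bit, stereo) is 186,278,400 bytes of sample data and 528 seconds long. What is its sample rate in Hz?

176,400 Hz

Bytes = sample_rate × seconds × bytes_per_sample × channels.
sample_rate = 186,278,400 / (528 × 1 × 2) = 186,278,400 / 1,056 = 176,400 Hz.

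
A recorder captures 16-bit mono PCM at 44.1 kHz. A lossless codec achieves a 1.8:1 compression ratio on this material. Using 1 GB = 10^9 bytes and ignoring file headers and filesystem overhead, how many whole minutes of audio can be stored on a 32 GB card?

10,884 minutes

Uncompressed byte rate = 44,100 × 2 × 1 = 88,200 bytes/s.
After 1.8:1 compression, effective rate ≈ 49000 bytes/s.
Capacity = 32 × 1,000,000,000 = 32,000,000,000 bytes.
32,000,000,000 / effective rate ≈ 653061.22 s → 10,884 minutes.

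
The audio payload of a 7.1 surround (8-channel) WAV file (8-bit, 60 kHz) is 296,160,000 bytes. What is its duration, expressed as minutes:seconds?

Byte rate = 60,000 × 1 × 8 = 480,000 bytes/s.
Duration = 296,160,000 / 480,000 = 617 s.
617 s = 10:17.

10:17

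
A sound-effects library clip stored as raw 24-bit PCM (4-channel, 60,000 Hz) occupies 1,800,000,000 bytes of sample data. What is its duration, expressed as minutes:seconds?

41:40

Byte rate = 60,000 × 3 × 4 = 720,000 bytes/s.
Duration = 1,800,000,000 / 720,000 = 2,500 s.
2,500 s = 41:40.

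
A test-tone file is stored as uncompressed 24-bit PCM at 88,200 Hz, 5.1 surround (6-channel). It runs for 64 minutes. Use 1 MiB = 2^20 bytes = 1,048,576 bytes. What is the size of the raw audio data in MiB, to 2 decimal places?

Duration = 64 minutes = 3,840 s.
Bytes = 88,200 samples/s × 3,840 s × 3 bytes/sample × 6 ch = 6,096,384,000 bytes.
6,096,384,000 / 1,048,576 = 5813.96 MiB.

5813.96 MiB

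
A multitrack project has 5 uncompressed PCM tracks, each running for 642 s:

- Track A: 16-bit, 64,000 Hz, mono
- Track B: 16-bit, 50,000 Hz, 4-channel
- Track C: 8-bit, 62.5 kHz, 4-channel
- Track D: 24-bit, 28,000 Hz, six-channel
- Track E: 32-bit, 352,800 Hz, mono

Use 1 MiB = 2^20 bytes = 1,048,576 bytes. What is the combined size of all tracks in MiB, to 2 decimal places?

Track A: 64,000 × 642 × 2 × 1 = 82,176,000 bytes.
Track B: 50,000 × 642 × 2 × 4 = 256,800,000 bytes.
Track C: 62,500 × 642 × 1 × 4 = 160,500,000 bytes.
Track D: 28,000 × 642 × 3 × 6 = 323,568,000 bytes.
Track E: 352,800 × 642 × 4 × 1 = 905,990,400 bytes.
Total = 1,729,034,400 bytes = 1648.94 MiB.

1648.94 MiB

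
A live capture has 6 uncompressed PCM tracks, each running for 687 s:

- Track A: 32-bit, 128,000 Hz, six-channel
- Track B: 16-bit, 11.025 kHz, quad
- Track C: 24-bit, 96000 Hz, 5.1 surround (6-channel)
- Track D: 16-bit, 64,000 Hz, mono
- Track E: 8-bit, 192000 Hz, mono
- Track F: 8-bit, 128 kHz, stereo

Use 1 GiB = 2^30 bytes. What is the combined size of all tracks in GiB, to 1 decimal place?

Track A: 128,000 × 687 × 4 × 6 = 2,110,464,000 bytes.
Track B: 11,025 × 687 × 2 × 4 = 60,593,400 bytes.
Track C: 96,000 × 687 × 3 × 6 = 1,187,136,000 bytes.
Track D: 64,000 × 687 × 2 × 1 = 87,936,000 bytes.
Track E: 192,000 × 687 × 1 × 1 = 131,904,000 bytes.
Track F: 128,000 × 687 × 1 × 2 = 175,872,000 bytes.
Total = 3,753,905,400 bytes = 3.5 GiB.

3.5 GiB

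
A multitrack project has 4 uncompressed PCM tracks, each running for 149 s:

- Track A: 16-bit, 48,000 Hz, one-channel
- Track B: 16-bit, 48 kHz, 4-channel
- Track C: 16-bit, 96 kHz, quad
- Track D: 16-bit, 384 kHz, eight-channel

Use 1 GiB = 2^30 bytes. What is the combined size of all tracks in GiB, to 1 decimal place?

Track A: 48,000 × 149 × 2 × 1 = 14,304,000 bytes.
Track B: 48,000 × 149 × 2 × 4 = 57,216,000 bytes.
Track C: 96,000 × 149 × 2 × 4 = 114,432,000 bytes.
Track D: 384,000 × 149 × 2 × 8 = 915,456,000 bytes.
Total = 1,101,408,000 bytes = 1.0 GiB.

1.0 GiB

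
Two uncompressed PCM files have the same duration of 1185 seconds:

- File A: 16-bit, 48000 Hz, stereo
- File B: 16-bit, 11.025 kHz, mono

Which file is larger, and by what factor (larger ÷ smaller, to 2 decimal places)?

File A, by a factor of 8.71

File A: 48,000 × 2 × 2 = 192,000 bytes/s.
File B: 11,025 × 2 × 1 = 22,050 bytes/s.
File A is larger; ratio = 227,520,000 / 26,129,250 = 8.71.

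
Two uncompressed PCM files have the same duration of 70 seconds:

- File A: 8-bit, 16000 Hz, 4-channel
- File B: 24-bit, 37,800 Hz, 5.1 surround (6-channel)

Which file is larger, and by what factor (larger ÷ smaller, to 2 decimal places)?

File B, by a factor of 10.63

File A: 16,000 × 1 × 4 = 64,000 bytes/s.
File B: 37,800 × 3 × 6 = 680,400 bytes/s.
File B is larger; ratio = 47,628,000 / 4,480,000 = 10.63.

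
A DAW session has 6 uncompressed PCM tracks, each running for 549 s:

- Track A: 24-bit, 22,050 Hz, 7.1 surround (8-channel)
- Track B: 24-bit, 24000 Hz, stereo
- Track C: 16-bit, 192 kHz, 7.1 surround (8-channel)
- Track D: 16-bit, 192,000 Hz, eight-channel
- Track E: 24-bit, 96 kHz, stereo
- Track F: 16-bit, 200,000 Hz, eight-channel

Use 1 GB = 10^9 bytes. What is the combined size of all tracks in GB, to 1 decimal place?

5.8 GB

Track A: 22,050 × 549 × 3 × 8 = 290,530,800 bytes.
Track B: 24,000 × 549 × 3 × 2 = 79,056,000 bytes.
Track C: 192,000 × 549 × 2 × 8 = 1,686,528,000 bytes.
Track D: 192,000 × 549 × 2 × 8 = 1,686,528,000 bytes.
Track E: 96,000 × 549 × 3 × 2 = 316,224,000 bytes.
Track F: 200,000 × 549 × 2 × 8 = 1,756,800,000 bytes.
Total = 5,815,666,800 bytes = 5.8 GB.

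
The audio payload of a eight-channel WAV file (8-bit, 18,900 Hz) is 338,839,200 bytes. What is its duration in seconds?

Byte rate = 18,900 × 1 × 8 = 151,200 bytes/s.
Duration = 338,839,200 / 151,200 = 2,241 s.

2,241 seconds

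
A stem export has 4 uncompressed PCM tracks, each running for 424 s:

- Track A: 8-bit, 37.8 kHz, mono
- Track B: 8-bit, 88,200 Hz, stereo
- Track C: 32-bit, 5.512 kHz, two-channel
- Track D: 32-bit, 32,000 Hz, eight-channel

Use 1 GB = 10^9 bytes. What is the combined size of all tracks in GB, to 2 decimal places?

Track A: 37,800 × 424 × 1 × 1 = 16,027,200 bytes.
Track B: 88,200 × 424 × 1 × 2 = 74,793,600 bytes.
Track C: 5,512 × 424 × 4 × 2 = 18,696,704 bytes.
Track D: 32,000 × 424 × 4 × 8 = 434,176,000 bytes.
Total = 543,693,504 bytes = 0.54 GB.

0.54 GB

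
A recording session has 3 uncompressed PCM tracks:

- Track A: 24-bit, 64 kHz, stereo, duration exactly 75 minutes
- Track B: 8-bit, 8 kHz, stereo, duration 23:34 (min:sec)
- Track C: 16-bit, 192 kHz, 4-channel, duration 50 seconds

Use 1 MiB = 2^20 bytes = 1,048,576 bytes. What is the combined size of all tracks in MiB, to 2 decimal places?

Track A: exactly 75 minutes = 4,500 s; 64,000 × 4,500 × 3 × 2 = 1,728,000,000 bytes.
Track B: 23:34 (min:sec) = 1,414 s; 8,000 × 1,414 × 1 × 2 = 22,624,000 bytes.
Track C: 192,000 × 50 × 2 × 4 = 76,800,000 bytes.
Total = 1,827,424,000 bytes = 1742.77 MiB.

1742.77 MiB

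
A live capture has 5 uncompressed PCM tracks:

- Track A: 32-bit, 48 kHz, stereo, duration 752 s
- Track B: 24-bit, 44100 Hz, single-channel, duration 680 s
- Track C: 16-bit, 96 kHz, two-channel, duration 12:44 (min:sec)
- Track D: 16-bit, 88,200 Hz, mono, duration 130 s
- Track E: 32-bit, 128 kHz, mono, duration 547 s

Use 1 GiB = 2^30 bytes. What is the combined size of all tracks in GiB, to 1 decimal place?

Track A: 48,000 × 752 × 4 × 2 = 288,768,000 bytes.
Track B: 44,100 × 680 × 3 × 1 = 89,964,000 bytes.
Track C: 12:44 (min:sec) = 764 s; 96,000 × 764 × 2 × 2 = 293,376,000 bytes.
Track D: 88,200 × 130 × 2 × 1 = 22,932,000 bytes.
Track E: 128,000 × 547 × 4 × 1 = 280,064,000 bytes.
Total = 975,104,000 bytes = 0.9 GiB.

0.9 GiB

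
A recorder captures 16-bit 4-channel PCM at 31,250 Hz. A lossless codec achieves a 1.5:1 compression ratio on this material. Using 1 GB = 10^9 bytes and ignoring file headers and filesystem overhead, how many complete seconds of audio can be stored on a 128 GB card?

Uncompressed byte rate = 31,250 × 2 × 4 = 250,000 bytes/s.
After 1.5:1 compression, effective rate ≈ 166666.67 bytes/s.
Capacity = 128 × 1,000,000,000 = 128,000,000,000 bytes.
128,000,000,000 / effective rate ≈ 768000 s → 768,000 seconds.

768,000 seconds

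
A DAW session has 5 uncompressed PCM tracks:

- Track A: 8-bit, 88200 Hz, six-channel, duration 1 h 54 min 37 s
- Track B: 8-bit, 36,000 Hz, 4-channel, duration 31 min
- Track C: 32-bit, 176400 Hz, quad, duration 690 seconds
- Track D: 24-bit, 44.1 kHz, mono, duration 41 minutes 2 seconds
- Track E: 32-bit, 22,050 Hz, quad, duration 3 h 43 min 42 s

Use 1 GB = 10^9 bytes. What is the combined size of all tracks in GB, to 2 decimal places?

10.92 GB

Track A: 1 h 54 min 37 s = 6,877 s; 88,200 × 6,877 × 1 × 6 = 3,639,308,400 bytes.
Track B: 31 min = 1,860 s; 36,000 × 1,860 × 1 × 4 = 267,840,000 bytes.
Track C: 176,400 × 690 × 4 × 4 = 1,947,456,000 bytes.
Track D: 41 minutes 2 seconds = 2,462 s; 44,100 × 2,462 × 3 × 1 = 325,722,600 bytes.
Track E: 3 h 43 min 42 s = 13,422 s; 22,050 × 13,422 × 4 × 4 = 4,735,281,600 bytes.
Total = 10,915,608,600 bytes = 10.92 GB.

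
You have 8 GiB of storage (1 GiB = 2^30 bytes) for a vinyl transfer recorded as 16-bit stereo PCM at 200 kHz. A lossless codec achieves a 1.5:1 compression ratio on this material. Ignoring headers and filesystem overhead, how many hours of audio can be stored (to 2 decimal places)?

Uncompressed byte rate = 200,000 × 2 × 2 = 800,000 bytes/s.
After 1.5:1 compression, effective rate ≈ 533333.33 bytes/s.
Capacity = 8 × 1,073,741,824 = 8,589,934,592 bytes.
8,589,934,592 / effective rate ≈ 16106.13 s → 4.47 hours.

4.47 hours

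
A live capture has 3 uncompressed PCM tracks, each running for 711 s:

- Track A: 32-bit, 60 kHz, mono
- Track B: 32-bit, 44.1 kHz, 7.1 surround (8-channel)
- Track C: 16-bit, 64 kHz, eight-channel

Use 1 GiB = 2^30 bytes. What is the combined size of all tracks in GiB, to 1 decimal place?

Track A: 60,000 × 711 × 4 × 1 = 170,640,000 bytes.
Track B: 44,100 × 711 × 4 × 8 = 1,003,363,200 bytes.
Track C: 64,000 × 711 × 2 × 8 = 728,064,000 bytes.
Total = 1,902,067,200 bytes = 1.8 GiB.

1.8 GiB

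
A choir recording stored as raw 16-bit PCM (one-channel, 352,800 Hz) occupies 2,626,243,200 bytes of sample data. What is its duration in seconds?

Byte rate = 352,800 × 2 × 1 = 705,600 bytes/s.
Duration = 2,626,243,200 / 705,600 = 3,722 s.

3,722 seconds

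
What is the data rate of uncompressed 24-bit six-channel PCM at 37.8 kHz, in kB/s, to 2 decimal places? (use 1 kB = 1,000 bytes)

680.40 kB/s

Bit rate = 37,800 × 24 × 6 = 5,443,200 bits/s.
5,443,200 / 8 = 680,400 B/s = 680.40 kB/s.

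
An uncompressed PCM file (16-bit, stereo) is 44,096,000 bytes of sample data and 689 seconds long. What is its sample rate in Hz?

Bytes = sample_rate × seconds × bytes_per_sample × channels.
sample_rate = 44,096,000 / (689 × 2 × 2) = 44,096,000 / 2,756 = 16,000 Hz.

16,000 Hz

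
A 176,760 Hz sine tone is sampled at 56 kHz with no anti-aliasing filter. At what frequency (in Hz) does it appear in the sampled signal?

Nyquist = 56,000/2 = 28,000 Hz; 176,760 Hz exceeds it.
Alias = |176,760 − 3×56,000| = |176,760 − 168,000| = 8,760 Hz.

8,760 Hz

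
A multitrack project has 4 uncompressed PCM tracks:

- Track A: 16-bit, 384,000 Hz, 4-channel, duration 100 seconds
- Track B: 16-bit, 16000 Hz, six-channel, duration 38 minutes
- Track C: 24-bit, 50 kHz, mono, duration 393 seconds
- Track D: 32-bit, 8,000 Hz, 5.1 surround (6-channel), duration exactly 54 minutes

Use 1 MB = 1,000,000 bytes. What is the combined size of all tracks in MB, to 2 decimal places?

1425.99 MB

Track A: 384,000 × 100 × 2 × 4 = 307,200,000 bytes.
Track B: 38 minutes = 2,280 s; 16,000 × 2,280 × 2 × 6 = 437,760,000 bytes.
Track C: 50,000 × 393 × 3 × 1 = 58,950,000 bytes.
Track D: exactly 54 minutes = 3,240 s; 8,000 × 3,240 × 4 × 6 = 622,080,000 bytes.
Total = 1,425,990,000 bytes = 1425.99 MB.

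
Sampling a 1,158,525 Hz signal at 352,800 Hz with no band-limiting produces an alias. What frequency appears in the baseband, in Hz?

100,125 Hz

Nyquist = 352,800/2 = 176,400 Hz; 1,158,525 Hz exceeds it.
Alias = |1,158,525 − 3×352,800| = |1,158,525 − 1,058,400| = 100,125 Hz.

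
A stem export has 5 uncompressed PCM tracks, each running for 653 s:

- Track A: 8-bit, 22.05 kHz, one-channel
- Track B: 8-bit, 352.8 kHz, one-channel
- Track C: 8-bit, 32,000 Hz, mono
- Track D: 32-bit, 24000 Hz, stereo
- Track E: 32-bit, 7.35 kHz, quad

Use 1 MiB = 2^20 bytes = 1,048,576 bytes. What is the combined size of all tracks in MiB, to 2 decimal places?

446.17 MiB

Track A: 22,050 × 653 × 1 × 1 = 14,398,650 bytes.
Track B: 352,800 × 653 × 1 × 1 = 230,378,400 bytes.
Track C: 32,000 × 653 × 1 × 1 = 20,896,000 bytes.
Track D: 24,000 × 653 × 4 × 2 = 125,376,000 bytes.
Track E: 7,350 × 653 × 4 × 4 = 76,792,800 bytes.
Total = 467,841,850 bytes = 446.17 MiB.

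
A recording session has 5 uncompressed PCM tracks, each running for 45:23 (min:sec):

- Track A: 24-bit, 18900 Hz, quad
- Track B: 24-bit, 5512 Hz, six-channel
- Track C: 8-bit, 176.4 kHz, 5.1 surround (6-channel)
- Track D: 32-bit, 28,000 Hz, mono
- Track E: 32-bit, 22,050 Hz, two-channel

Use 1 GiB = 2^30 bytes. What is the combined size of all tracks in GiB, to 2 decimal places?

45:23 (min:sec) = 2,723 s.
Track A: 18,900 × 2,723 × 3 × 4 = 617,576,400 bytes.
Track B: 5,512 × 2,723 × 3 × 6 = 270,165,168 bytes.
Track C: 176,400 × 2,723 × 1 × 6 = 2,882,023,200 bytes.
Track D: 28,000 × 2,723 × 4 × 1 = 304,976,000 bytes.
Track E: 22,050 × 2,723 × 4 × 2 = 480,337,200 bytes.
Total = 4,555,077,968 bytes = 4.24 GiB.

4.24 GiB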